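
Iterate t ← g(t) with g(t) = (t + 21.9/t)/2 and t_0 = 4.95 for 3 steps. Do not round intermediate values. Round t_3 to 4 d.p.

t_1 = g(4.950000) = 4.687121
t_2 = g(4.687121) = 4.679749
t_3 = g(4.679749) = 4.679744

4.6797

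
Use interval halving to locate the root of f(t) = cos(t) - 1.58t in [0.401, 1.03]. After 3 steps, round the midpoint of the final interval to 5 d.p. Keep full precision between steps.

f(0.401000) = 0.287091, f(1.030000) = -1.112581 (opposite signs)
step 1: m = 0.715500, f(m) = -0.375725 < 0 → root in [0.401000, 0.715500]
step 2: m = 0.558250, f(m) = -0.033852 < 0 → root in [0.401000, 0.558250]
step 3: m = 0.479625, f(m) = 0.129361 > 0 → root in [0.479625, 0.558250]
Midpoint of [0.479625, 0.558250] = 0.518938

0.51894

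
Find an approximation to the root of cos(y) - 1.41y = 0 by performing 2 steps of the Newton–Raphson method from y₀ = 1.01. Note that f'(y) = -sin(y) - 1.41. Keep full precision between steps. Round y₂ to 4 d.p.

y_0 = 1.010000: f = -0.892239, f' = -2.256832 → y_1 = 1.010000 - (-0.892239)/(-2.256832) = 0.614650
y_1 = 0.614650: f = -0.049680, f' = -1.986672 → y_2 = 0.614650 - (-0.049680)/(-1.986672) = 0.589643

0.5896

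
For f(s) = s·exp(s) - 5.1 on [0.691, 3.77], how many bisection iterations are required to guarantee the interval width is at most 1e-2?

Initial width b − a = 3.77 − 0.691 = 3.079000.
After n steps the width is (b−a)/2^n; need (b−a)/2^n ≤ 1e-2.
So n ≥ log₂(3.079000/1e-2) = log₂(307.9000) ≈ 8.2663.
Hence n = 9.

9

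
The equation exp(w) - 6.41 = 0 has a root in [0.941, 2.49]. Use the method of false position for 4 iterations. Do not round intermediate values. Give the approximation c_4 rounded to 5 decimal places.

False-position update: c = (a·f(b) − b·f(a))/(f(b) − f(a)); replace the endpoint whose sign matches f(c).
f(0.941000) = -3.847457, f(2.490000) = 5.651276
step 1: c = 1.568422, f(c) = -1.610932 < 0 → new bracket [1.568422, 2.490000]
step 2: c = 1.772850, f(c) = -0.522391 < 0 → new bracket [1.772850, 2.490000]
step 3: c = 1.833532, f(c) = -0.154054 < 0 → new bracket [1.833532, 2.490000]
step 4: c = 1.850953, f(c) = -0.044118 < 0 → new bracket [1.850953, 2.490000]

1.85095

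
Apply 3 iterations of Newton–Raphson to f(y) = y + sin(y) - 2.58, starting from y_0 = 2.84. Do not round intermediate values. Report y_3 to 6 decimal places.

Newton update: y ← y − f(y)/f'(y).
f'(y) = 1 + cos(y)
y_0 = 2.840000: f = 0.557041, f' = 0.045135 → y_1 = 2.840000 - (0.557041)/(0.045135) = -9.501567
y_1 = -9.501567: f = -12.004853, f' = 0.002947 → y_2 = -9.501567 - (-12.004853)/(0.002947) = 4064.340951
y_2 = 4064.340951: f = 4060.990248, f' = 1.637195 → y_3 = 4064.340951 - (4060.990248)/(1.637195) = 1583.885030

1583.885030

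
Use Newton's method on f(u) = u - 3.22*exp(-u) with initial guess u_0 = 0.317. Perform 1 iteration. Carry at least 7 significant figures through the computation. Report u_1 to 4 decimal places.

f'(u) = 1 + 3.22*exp(-u)
u_0 = 0.317000: f = -2.028225, f' = 3.345225 → u_1 = 0.317000 - (-2.028225)/(3.345225) = 0.923305

0.9233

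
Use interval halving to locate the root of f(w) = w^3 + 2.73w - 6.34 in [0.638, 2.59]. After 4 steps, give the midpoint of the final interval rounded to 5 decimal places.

1.43100

f(0.638000) = -4.338566, f(2.590000) = 18.104679 (opposite signs)
step 1: m = 1.614000, f(m) = 2.270684 > 0 → root in [0.638000, 1.614000]
step 2: m = 1.126000, f(m) = -1.838392 < 0 → root in [1.126000, 1.614000]
step 3: m = 1.370000, f(m) = -0.028547 < 0 → root in [1.370000, 1.614000]
step 4: m = 1.492000, f(m) = 1.054447 > 0 → root in [1.370000, 1.492000]
Midpoint of [1.370000, 1.492000] = 1.431000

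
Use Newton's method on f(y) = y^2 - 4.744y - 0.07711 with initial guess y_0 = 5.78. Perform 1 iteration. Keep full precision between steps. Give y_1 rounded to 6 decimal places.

4.912780

Newton update: y ← y − f(y)/f'(y).
f'(y) = 2y - 4.744
y_0 = 5.780000: f = 5.910970, f' = 6.816000 → y_1 = 5.780000 - (5.910970)/(6.816000) = 4.912780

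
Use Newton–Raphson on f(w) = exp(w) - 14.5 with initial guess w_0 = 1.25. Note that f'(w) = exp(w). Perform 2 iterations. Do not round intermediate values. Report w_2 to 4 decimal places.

3.5816

w_0 = 1.250000: f = -11.009657, f' = 3.490343 → w_1 = 1.250000 - (-11.009657)/(3.490343) = 4.404320
w_1 = 4.404320: f = 67.303461, f' = 81.803461 → w_2 = 4.404320 - (67.303461)/(81.803461) = 3.581574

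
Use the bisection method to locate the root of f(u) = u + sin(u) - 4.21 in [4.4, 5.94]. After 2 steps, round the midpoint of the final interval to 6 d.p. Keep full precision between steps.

f(4.400000) = -0.761602, f(5.940000) = 1.393512 (opposite signs)
step 1: m = 5.170000, f(m) = 0.062889 > 0 → root in [4.400000, 5.170000]
step 2: m = 4.785000, f(m) = -0.422365 < 0 → root in [4.785000, 5.170000]
Midpoint of [4.785000, 5.170000] = 4.977500

4.977500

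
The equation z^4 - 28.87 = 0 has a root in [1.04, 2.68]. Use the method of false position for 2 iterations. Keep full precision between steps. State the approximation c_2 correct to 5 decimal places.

False-position update: c = (a·f(b) − b·f(a))/(f(b) − f(a)); replace the endpoint whose sign matches f(c).
f(1.040000) = -27.700141, f(2.680000) = 22.716870
step 1: c = 1.941050, f(c) = -14.674634 < 0 → new bracket [1.941050, 2.680000]
step 2: c = 2.231057, f(c) = -4.093327 < 0 → new bracket [2.231057, 2.680000]

2.23106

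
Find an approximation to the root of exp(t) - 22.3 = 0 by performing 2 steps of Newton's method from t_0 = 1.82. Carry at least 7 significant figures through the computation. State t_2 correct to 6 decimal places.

f'(t) = exp(t)
t_0 = 1.820000: f = -16.128142, f' = 6.171858 → t_1 = 1.820000 - (-16.128142)/(6.171858) = 4.433174
t_1 = 4.433174: f = 61.898259, f' = 84.198259 → t_2 = 4.433174 - (61.898259)/(84.198259) = 3.698025

3.698025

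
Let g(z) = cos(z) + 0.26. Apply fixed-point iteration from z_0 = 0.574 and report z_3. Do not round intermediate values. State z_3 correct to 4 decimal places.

1.0159

z_1 = g(0.574000) = 1.099736
z_2 = g(1.099736) = 0.713832
z_3 = g(0.713832) = 1.015859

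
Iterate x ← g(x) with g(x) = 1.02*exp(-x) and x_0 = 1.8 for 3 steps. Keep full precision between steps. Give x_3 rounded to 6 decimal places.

0.430875

x_1 = g(1.800000) = 0.168605
x_2 = g(0.168605) = 0.861740
x_3 = g(0.861740) = 0.430875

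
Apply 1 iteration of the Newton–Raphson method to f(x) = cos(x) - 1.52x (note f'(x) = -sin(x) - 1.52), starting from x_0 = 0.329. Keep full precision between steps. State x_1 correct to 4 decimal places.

x_0 = 0.329000: f = 0.446286, f' = -1.843097 → x_1 = 0.329000 - (0.446286)/(-1.843097) = 0.571139

0.5711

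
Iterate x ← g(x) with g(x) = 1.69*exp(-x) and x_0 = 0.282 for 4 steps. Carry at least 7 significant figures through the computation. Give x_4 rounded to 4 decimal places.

x_1 = g(0.282000) = 1.274723
x_2 = g(1.274723) = 0.472369
x_3 = g(0.472369) = 1.053754
x_4 = g(1.053754) = 0.589179

0.5892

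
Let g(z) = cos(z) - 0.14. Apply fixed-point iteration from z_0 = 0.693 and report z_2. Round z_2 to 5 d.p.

0.66842

z_1 = g(0.693000) = 0.629333
z_2 = g(0.629333) = 0.668420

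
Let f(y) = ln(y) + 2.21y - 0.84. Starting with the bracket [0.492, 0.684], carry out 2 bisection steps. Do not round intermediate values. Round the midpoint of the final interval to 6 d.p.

0.612000

f(0.492000) = -0.461957, f(0.684000) = 0.291843 (opposite signs)
step 1: m = 0.588000, f(m) = -0.071548 < 0 → root in [0.588000, 0.684000]
step 2: m = 0.636000, f(m) = 0.113003 > 0 → root in [0.588000, 0.636000]
Midpoint of [0.588000, 0.636000] = 0.612000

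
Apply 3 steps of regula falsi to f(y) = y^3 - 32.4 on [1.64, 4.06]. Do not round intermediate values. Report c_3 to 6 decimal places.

3.160899

f(1.640000) = -27.989056, f(4.060000) = 34.523416
step 1: c = 2.723520, f(c) = -12.198123 < 0 → new bracket [2.723520, 4.060000]
step 2: c = 3.072450, f(c) = -3.396228 < 0 → new bracket [3.072450, 4.060000]
step 3: c = 3.160899, f(c) = -0.818572 < 0 → new bracket [3.160899, 4.060000]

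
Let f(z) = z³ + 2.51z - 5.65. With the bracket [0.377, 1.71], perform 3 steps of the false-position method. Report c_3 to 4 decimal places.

f(0.377000) = -4.650147, f(1.710000) = 3.642311
step 1: c = 1.124504, f(c) = -1.405549 < 0 → new bracket [1.124504, 1.710000]
step 2: c = 1.287532, f(c) = -0.283902 < 0 → new bracket [1.287532, 1.710000]
step 3: c = 1.318081, f(c) = -0.051669 < 0 → new bracket [1.318081, 1.710000]

1.3181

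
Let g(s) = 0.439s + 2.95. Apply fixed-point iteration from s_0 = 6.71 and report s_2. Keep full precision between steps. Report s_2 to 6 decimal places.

5.538208

s_1 = g(6.710000) = 5.895690
s_2 = g(5.895690) = 5.538208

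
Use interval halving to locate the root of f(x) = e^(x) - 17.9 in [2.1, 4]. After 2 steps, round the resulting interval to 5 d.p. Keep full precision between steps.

[2.57500, 3.05000]

f(2.100000) = -9.733830, f(4.000000) = 36.698150 (opposite signs)
step 1: m = 3.050000, f(m) = 3.215344 > 0 → root in [2.100000, 3.050000]
step 2: m = 2.575000, f(m) = -4.768683 < 0 → root in [2.575000, 3.050000]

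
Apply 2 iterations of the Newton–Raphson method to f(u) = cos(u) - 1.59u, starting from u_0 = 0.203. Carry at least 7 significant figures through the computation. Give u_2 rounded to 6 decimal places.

Newton update: u ← u − f(u)/f'(u).
f'(u) = -sin(u) - 1.59
u_0 = 0.203000: f = 0.656696, f' = -1.791609 → u_1 = 0.203000 - (0.656696)/(-1.791609) = 0.569540
u_1 = 0.569540: f = -0.063419, f' = -2.129245 → u_2 = 0.569540 - (-0.063419)/(-2.129245) = 0.539755

0.539755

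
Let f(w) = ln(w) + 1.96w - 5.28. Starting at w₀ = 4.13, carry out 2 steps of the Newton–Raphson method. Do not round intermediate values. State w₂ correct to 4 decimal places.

f'(w) = 1/w + 1.96
w_0 = 4.130000: f = 4.233077, f' = 2.202131 → w_1 = 4.130000 - (4.233077)/(2.202131) = 2.207736
w_1 = 2.207736: f = -0.160871, f' = 2.412953 → w_2 = 2.207736 - (-0.160871)/(2.412953) = 2.274405

2.2744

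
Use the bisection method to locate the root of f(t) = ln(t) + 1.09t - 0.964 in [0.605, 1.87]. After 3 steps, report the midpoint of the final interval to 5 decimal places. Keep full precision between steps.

f(0.605000) = -0.807077, f(1.870000) = 1.700238 (opposite signs)
step 1: m = 1.237500, f(m) = 0.597968 > 0 → root in [0.605000, 1.237500]
step 2: m = 0.921250, f(m) = -0.041861 < 0 → root in [0.921250, 1.237500]
step 3: m = 1.079375, f(m) = 0.288901 > 0 → root in [0.921250, 1.079375]
Midpoint of [0.921250, 1.079375] = 1.000312

1.00031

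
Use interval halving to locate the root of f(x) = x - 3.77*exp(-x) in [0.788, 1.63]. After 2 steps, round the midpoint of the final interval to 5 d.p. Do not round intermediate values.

1.10375

f(0.788000) = -0.926420, f(1.630000) = 0.891346 (opposite signs)
step 1: m = 1.209000, f(m) = 0.083671 > 0 → root in [0.788000, 1.209000]
step 2: m = 0.998500, f(m) = -0.390487 < 0 → root in [0.998500, 1.209000]
Midpoint of [0.998500, 1.209000] = 1.103750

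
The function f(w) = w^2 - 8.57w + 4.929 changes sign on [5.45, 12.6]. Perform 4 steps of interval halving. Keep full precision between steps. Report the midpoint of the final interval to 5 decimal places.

7.90781

f(5.450000) = -12.075000, f(12.600000) = 55.707000 (opposite signs)
step 1: m = 9.025000, f(m) = 9.035375 > 0 → root in [5.450000, 9.025000]
step 2: m = 7.237500, f(m) = -4.714969 < 0 → root in [7.237500, 9.025000]
step 3: m = 8.131250, f(m) = 1.361414 > 0 → root in [7.237500, 8.131250]
step 4: m = 7.684375, f(m) = -1.876475 < 0 → root in [7.684375, 8.131250]
Midpoint of [7.684375, 8.131250] = 7.907813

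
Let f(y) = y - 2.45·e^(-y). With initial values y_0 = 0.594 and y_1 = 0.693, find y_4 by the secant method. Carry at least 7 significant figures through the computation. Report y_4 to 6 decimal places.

0.948716

Secant update: y_(k+1) = y_k − f(y_k)·(y_k − y_(k-1))/(f(y_k) − f(y_(k-1))).
f(y_0) = -0.758680, f(y_1) = -0.532180
y_2 = 0.693000 - (-0.532180)·(0.693000 - 0.594000)/(-0.532180 - (-0.758680)) = 0.925609; f(y_2) = -0.045302
y_3 = 0.925609 - (-0.045302)·(0.925609 - 0.693000)/(-0.045302 - (-0.532180)) = 0.947252; f(y_3) = -0.002871
y_4 = 0.947252 - (-0.002871)·(0.947252 - 0.925609)/(-0.002871 - (-0.045302)) = 0.948716; f(y_4) = -0.000016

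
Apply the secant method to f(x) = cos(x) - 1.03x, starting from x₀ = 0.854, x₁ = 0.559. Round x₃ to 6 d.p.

Secant update: x_(k+1) = x_k − f(x_k)·(x_k − x_(k-1))/(f(x_k) − f(x_(k-1))).
f(x_0) = -0.222647, f(x_1) = 0.272016
x_2 = 0.559000 - (0.272016)·(0.559000 - 0.854000)/(0.272016 - (-0.222647)) = 0.721221; f(x_2) = 0.008143
x_3 = 0.721221 - (0.008143)·(0.721221 - 0.559000)/(0.008143 - (0.272016)) = 0.726227; f(x_3) = -0.000328

0.726227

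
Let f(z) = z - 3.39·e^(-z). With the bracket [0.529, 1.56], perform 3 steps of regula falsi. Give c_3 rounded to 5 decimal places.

f(0.529000) = -1.468367, f(1.560000) = 0.847639
step 1: c = 1.182663, f(c) = 0.143758 > 0 → new bracket [0.529000, 1.182663]
step 2: c = 1.124374, f(c) = 0.023112 > 0 → new bracket [0.529000, 1.124374]
step 3: c = 1.115148, f(c) = 0.003679 > 0 → new bracket [0.529000, 1.115148]

1.11515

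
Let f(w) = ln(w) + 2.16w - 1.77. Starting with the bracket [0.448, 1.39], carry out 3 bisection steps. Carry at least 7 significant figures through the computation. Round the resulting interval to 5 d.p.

[0.80125, 0.91900]

f(0.448000) = -1.605282, f(1.390000) = 1.561704 (opposite signs)
step 1: m = 0.919000, f(m) = 0.130571 > 0 → root in [0.448000, 0.919000]
step 2: m = 0.683500, f(m) = -0.674169 < 0 → root in [0.683500, 0.919000]
step 3: m = 0.801250, f(m) = -0.260882 < 0 → root in [0.801250, 0.919000]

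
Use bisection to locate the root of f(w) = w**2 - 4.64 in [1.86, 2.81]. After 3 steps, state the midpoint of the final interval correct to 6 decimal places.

f(1.860000) = -1.180400, f(2.810000) = 3.256100 (opposite signs)
step 1: m = 2.335000, f(m) = 0.812225 > 0 → root in [1.860000, 2.335000]
step 2: m = 2.097500, f(m) = -0.240494 < 0 → root in [2.097500, 2.335000]
step 3: m = 2.216250, f(m) = 0.271764 > 0 → root in [2.097500, 2.216250]
Midpoint of [2.097500, 2.216250] = 2.156875

2.156875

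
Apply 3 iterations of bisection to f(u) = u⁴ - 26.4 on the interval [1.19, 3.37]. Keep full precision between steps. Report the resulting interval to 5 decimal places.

f(1.190000) = -24.394661, f(3.370000) = 102.579178 (opposite signs)
step 1: m = 2.280000, f(m) = 0.623363 > 0 → root in [1.190000, 2.280000]
step 2: m = 1.735000, f(m) = -17.338545 < 0 → root in [1.735000, 2.280000]
step 3: m = 2.007500, f(m) = -10.158647 < 0 → root in [2.007500, 2.280000]

[2.00750, 2.28000]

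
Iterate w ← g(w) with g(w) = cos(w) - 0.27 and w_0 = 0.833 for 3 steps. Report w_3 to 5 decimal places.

w_1 = g(0.833000) = 0.402659
w_2 = g(0.402659) = 0.650022
w_3 = g(0.650022) = 0.526070

0.52607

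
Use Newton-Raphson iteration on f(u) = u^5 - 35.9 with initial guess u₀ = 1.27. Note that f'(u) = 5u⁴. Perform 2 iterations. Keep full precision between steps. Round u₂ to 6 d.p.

3.056120

u_0 = 1.270000: f = -32.596163, f' = 13.007232 → u_1 = 1.270000 - (-32.596163)/(13.007232) = 3.776003
u_1 = 3.776003: f = 731.747211, f' = 1016.481188 → u_2 = 3.776003 - (731.747211)/(1016.481188) = 3.056120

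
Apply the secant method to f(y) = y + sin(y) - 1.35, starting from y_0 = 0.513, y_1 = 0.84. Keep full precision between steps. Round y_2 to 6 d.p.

f(y_0) = -0.346207, f(y_1) = 0.234643
y_2 = 0.840000 - (0.234643)·(0.840000 - 0.513000)/(0.234643 - (-0.346207)) = 0.707903; f(y_2) = 0.008146

0.707903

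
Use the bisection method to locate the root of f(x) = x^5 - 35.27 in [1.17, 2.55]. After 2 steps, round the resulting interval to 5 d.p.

f(1.170000) = -33.077552, f(2.550000) = 72.550391 (opposite signs)
step 1: m = 1.860000, f(m) = -13.007972 < 0 → root in [1.860000, 2.550000]
step 2: m = 2.205000, f(m) = 16.854628 > 0 → root in [1.860000, 2.205000]

[1.86000, 2.20500]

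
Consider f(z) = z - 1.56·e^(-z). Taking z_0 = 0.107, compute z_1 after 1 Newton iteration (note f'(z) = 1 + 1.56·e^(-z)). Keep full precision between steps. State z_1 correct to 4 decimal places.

z_0 = 0.107000: f = -1.294700, f' = 2.401700 → z_1 = 0.107000 - (-1.294700)/(2.401700) = 0.646076

0.6461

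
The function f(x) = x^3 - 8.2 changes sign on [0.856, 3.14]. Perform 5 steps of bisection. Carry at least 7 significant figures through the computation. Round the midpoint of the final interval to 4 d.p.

2.0337

f(0.856000) = -7.572778, f(3.140000) = 22.759144 (opposite signs)
step 1: m = 1.998000, f(m) = -0.223976 < 0 → root in [1.998000, 3.140000]
step 2: m = 2.569000, f(m) = 8.754786 > 0 → root in [1.998000, 2.569000]
step 3: m = 2.283500, f(m) = 3.707019 > 0 → root in [1.998000, 2.283500]
step 4: m = 2.140750, f(m) = 1.610652 > 0 → root in [1.998000, 2.140750]
step 5: m = 2.069375, f(m) = 0.661711 > 0 → root in [1.998000, 2.069375]
Midpoint of [1.998000, 2.069375] = 2.033688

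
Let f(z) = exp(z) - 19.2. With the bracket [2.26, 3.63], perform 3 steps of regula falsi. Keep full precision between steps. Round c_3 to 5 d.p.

2.93376

f(2.260000) = -9.616911, f(3.630000) = 18.512817
step 1: c = 2.728372, f(c) = -3.892059 < 0 → new bracket [2.728372, 3.630000]
step 2: c = 2.884998, f(c) = -1.296470 < 0 → new bracket [2.884998, 3.630000]
step 3: c = 2.933756, f(c) = -0.401887 < 0 → new bracket [2.933756, 3.630000]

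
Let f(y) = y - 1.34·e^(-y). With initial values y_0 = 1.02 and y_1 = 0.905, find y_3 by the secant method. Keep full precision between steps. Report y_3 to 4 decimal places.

0.6800

Secant update: y_(k+1) = y_k − f(y_k)·(y_k − y_(k-1))/(f(y_k) − f(y_(k-1))).
f(y_0) = 0.536803, f(y_1) = 0.362914
y_2 = 0.905000 - (0.362914)·(0.905000 - 1.020000)/(0.362914 - (0.536803)) = 0.664990; f(y_2) = -0.024144
y_3 = 0.664990 - (-0.024144)·(0.664990 - 0.905000)/(-0.024144 - (0.362914)) = 0.679961; f(y_3) = 0.001068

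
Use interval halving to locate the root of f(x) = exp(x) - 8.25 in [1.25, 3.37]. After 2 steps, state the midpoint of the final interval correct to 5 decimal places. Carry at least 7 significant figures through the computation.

2.04500

f(1.250000) = -4.759657, f(3.370000) = 20.828527 (opposite signs)
step 1: m = 2.310000, f(m) = 1.824425 > 0 → root in [1.250000, 2.310000]
step 2: m = 1.780000, f(m) = -2.320144 < 0 → root in [1.780000, 2.310000]
Midpoint of [1.780000, 2.310000] = 2.045000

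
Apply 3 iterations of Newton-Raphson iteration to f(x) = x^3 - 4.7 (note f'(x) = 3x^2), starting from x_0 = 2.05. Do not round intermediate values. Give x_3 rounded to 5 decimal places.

Newton update: x ← x − f(x)/f'(x).
x_0 = 2.050000: f = 3.915125, f' = 12.607500 → x_1 = 2.050000 - (3.915125)/(12.607500) = 1.739461
x_1 = 1.739461: f = 0.563127, f' = 9.077170 → x_2 = 1.739461 - (0.563127)/(9.077170) = 1.677423
x_2 = 1.677423: f = 0.019845, f' = 8.441243 → x_3 = 1.677423 - (0.019845)/(8.441243) = 1.675072

1.67507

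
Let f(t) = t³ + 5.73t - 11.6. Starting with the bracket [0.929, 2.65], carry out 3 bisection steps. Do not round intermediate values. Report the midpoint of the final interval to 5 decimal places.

f(0.929000) = -5.475065, f(2.650000) = 22.194125 (opposite signs)
step 1: m = 1.789500, f(m) = 4.384369 > 0 → root in [0.929000, 1.789500]
step 2: m = 1.359250, f(m) = -1.300201 < 0 → root in [1.359250, 1.789500]
step 3: m = 1.574375, f(m) = 1.323504 > 0 → root in [1.359250, 1.574375]
Midpoint of [1.359250, 1.574375] = 1.466812

1.46681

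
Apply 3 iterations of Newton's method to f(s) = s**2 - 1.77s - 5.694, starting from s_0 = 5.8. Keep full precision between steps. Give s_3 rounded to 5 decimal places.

3.43057

Newton update: s ← s − f(s)/f'(s).
f'(s) = 2s - 1.77
s_0 = 5.800000: f = 17.680000, f' = 9.830000 → s_1 = 5.800000 - (17.680000)/(9.830000) = 4.001424
s_1 = 4.001424: f = 3.234875, f' = 6.232848 → s_2 = 4.001424 - (3.234875)/(6.232848) = 3.482420
s_2 = 3.482420: f = 0.269365, f' = 5.194840 → s_3 = 3.482420 - (0.269365)/(5.194840) = 3.430567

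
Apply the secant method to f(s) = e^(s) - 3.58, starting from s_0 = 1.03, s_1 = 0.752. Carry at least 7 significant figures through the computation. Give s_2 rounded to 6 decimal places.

Secant update: s_(k+1) = s_k − f(s_k)·(s_k − s_(k-1))/(f(s_k) − f(s_(k-1))).
f(s_0) = -0.778934, f(s_1) = -1.458762
s_2 = 0.752000 - (-1.458762)·(0.752000 - 1.030000)/(-1.458762 - (-0.778934)) = 1.348527; f(s_2) = 0.271749

1.348527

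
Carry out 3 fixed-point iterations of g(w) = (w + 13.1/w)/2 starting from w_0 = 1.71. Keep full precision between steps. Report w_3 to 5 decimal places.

3.62136

w_1 = g(1.710000) = 4.685409
w_2 = g(4.685409) = 3.740662
w_3 = g(3.740662) = 3.621358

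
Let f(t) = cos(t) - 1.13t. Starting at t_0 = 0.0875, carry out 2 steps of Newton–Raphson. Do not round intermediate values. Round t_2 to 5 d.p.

0.68892

Newton update: t ← t − f(t)/f'(t).
f'(t) = -sin(t) - 1.13
t_0 = 0.087500: f = 0.897299, f' = -1.217388 → t_1 = 0.087500 - (0.897299)/(-1.217388) = 0.824569
t_1 = 0.824569: f = -0.252890, f' = -1.864255 → t_2 = 0.824569 - (-0.252890)/(-1.864255) = 0.688917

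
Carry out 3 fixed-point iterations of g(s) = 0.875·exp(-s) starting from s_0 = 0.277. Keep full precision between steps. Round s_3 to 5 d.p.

s_1 = g(0.277000) = 0.663298
s_2 = g(0.663298) = 0.450756
s_3 = g(0.450756) = 0.557503

0.55750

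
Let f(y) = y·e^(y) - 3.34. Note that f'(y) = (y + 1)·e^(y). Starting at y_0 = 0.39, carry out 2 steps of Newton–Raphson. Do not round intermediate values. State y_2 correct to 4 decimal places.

y_0 = 0.390000: f = -2.763977, f' = 2.053003 → y_1 = 0.390000 - (-2.763977)/(2.053003) = 1.736309
y_1 = 1.736309: f = 6.515908, f' = 15.532263 → y_2 = 1.736309 - (6.515908)/(15.532263) = 1.316801

1.3168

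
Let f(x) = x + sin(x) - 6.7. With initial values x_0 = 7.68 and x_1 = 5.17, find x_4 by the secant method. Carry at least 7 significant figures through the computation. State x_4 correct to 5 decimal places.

f(x_0) = 1.964903, f(x_1) = -2.427111
x_2 = 5.170000 - (-2.427111)·(5.170000 - 7.680000)/(-2.427111 - (1.964903)) = 6.557074; f(x_2) = 0.127551
x_3 = 6.557074 - (0.127551)·(6.557074 - 5.170000)/(0.127551 - (-2.427111)) = 6.487819; f(x_3) = -0.008972
x_4 = 6.487819 - (-0.008972)·(6.487819 - 6.557074)/(-0.008972 - (0.127551)) = 6.492371; f(x_4) = 0.000033

6.49237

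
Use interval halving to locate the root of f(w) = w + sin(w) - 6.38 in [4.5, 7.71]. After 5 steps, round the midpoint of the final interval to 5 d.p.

f(4.500000) = -2.857530, f(7.710000) = 2.319653 (opposite signs)
step 1: m = 6.105000, f(m) = -0.452244 < 0 → root in [6.105000, 7.710000]
step 2: m = 6.907500, f(m) = 1.112041 > 0 → root in [6.105000, 6.907500]
step 3: m = 6.506250, f(m) = 0.347469 > 0 → root in [6.105000, 6.506250]
step 4: m = 6.305625, f(m) = -0.051937 < 0 → root in [6.305625, 6.506250]
step 5: m = 6.405938, f(m) = 0.148382 > 0 → root in [6.305625, 6.405938]
Midpoint of [6.305625, 6.405938] = 6.355781

6.35578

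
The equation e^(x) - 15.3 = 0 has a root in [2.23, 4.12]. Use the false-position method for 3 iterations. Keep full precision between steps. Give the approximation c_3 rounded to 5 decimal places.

False-position update: c = (a·f(b) − b·f(a))/(f(b) − f(a)); replace the endpoint whose sign matches f(c).
f(2.230000) = -6.000134, f(4.120000) = 46.259242
step 1: c = 2.446999, f(c) = -3.746373 < 0 → new bracket [2.446999, 4.120000]
step 2: c = 2.572339, f(c) = -2.203579 < 0 → new bracket [2.572339, 4.120000]
step 3: c = 2.642710, f(c) = -1.248764 < 0 → new bracket [2.642710, 4.120000]

2.64271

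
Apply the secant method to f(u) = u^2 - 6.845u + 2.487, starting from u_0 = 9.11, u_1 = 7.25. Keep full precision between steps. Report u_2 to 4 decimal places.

6.6800

Secant update: u_(k+1) = u_k − f(u_k)·(u_k − u_(k-1))/(f(u_k) − f(u_(k-1))).
f(u_0) = 23.121150, f(u_1) = 5.423250
u_2 = 7.250000 - (5.423250)·(7.250000 - 9.110000)/(5.423250 - (23.121150)) = 6.680032; f(u_2) = 1.385005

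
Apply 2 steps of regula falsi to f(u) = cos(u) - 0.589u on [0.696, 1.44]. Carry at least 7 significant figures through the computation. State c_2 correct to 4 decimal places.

f(0.696000) = 0.357469, f(1.440000) = -0.717736
step 1: c = 0.943355, f(c) = 0.031440 > 0 → new bracket [0.943355, 1.440000]
step 2: c = 0.964197, f(c) = 0.002165 > 0 → new bracket [0.964197, 1.440000]

0.9642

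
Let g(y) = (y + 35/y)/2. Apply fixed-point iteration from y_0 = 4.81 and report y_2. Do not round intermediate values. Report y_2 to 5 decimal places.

y_1 = g(4.810000) = 6.043254
y_2 = g(6.043254) = 5.917418

5.91742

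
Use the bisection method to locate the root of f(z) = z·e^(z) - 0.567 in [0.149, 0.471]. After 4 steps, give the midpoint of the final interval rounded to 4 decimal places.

0.3804

f(0.149000) = -0.394060, f(0.471000) = 0.187351 (opposite signs)
step 1: m = 0.310000, f(m) = -0.144338 < 0 → root in [0.310000, 0.471000]
step 2: m = 0.390500, f(m) = 0.010049 > 0 → root in [0.310000, 0.390500]
step 3: m = 0.350250, f(m) = -0.069847 < 0 → root in [0.350250, 0.390500]
step 4: m = 0.370375, f(m) = -0.030594 < 0 → root in [0.370375, 0.390500]
Midpoint of [0.370375, 0.390500] = 0.380437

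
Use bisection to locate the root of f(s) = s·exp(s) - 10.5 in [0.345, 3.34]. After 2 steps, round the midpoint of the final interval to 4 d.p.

1.4681

f(0.345000) = -10.012863, f(3.340000) = 83.751883 (opposite signs)
step 1: m = 1.842500, f(m) = 1.130411 > 0 → root in [0.345000, 1.842500]
step 2: m = 1.093750, f(m) = -7.234666 < 0 → root in [1.093750, 1.842500]
Midpoint of [1.093750, 1.842500] = 1.468125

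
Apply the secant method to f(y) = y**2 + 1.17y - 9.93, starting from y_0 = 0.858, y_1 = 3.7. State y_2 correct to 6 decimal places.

f(y_0) = -8.189976, f(y_1) = 8.089000
y_2 = 3.700000 - (8.089000)·(3.700000 - 0.858000)/(8.089000 - (-8.189976)) = 2.287814; f(y_2) = -2.019163

2.287814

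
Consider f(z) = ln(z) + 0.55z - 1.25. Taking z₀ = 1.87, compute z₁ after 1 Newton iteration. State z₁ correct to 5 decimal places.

Newton update: z ← z − f(z)/f'(z).
f'(z) = 1/z + 0.55
z_0 = 1.870000: f = 0.404438, f' = 1.084759 → z_1 = 1.870000 - (0.404438)/(1.084759) = 1.497163

1.49716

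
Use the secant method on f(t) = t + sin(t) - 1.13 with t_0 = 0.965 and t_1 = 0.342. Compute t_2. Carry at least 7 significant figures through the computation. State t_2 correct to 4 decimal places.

Secant update: t_(k+1) = t_k − f(t_k)·(t_k − t_(k-1))/(f(t_k) − f(t_(k-1))).
f(t_0) = 0.657049, f(t_1) = -0.452628
t_2 = 0.342000 - (-0.452628)·(0.342000 - 0.965000)/(-0.452628 - (0.657049)) = 0.596117; f(t_2) = 0.027550

0.5961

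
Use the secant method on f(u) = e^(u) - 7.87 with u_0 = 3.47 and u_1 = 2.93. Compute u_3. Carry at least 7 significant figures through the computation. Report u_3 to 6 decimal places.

2.214276

f(u_0) = 24.266742, f(u_1) = 10.857630
u_2 = 2.930000 - (10.857630)·(2.930000 - 3.470000)/(10.857630 - (24.266742)) = 2.492751; f(u_2) = 4.224503
u_3 = 2.492751 - (4.224503)·(2.492751 - 2.930000)/(4.224503 - (10.857630)) = 2.214276; f(u_3) = 1.284780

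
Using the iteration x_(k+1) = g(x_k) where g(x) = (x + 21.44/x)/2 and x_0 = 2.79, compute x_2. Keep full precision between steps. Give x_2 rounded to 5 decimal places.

x_1 = g(2.790000) = 5.237294
x_2 = g(5.237294) = 4.665506

4.66551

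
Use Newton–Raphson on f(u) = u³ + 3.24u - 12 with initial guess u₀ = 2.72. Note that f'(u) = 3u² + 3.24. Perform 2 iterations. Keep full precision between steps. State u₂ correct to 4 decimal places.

1.8451

Newton update: u ← u − f(u)/f'(u).
u_0 = 2.720000: f = 16.936448, f' = 25.435200 → u_1 = 2.720000 - (16.936448)/(25.435200) = 2.054133
u_1 = 2.054133: f = 3.322736, f' = 15.898393 → u_2 = 2.054133 - (3.322736)/(15.898393) = 1.845135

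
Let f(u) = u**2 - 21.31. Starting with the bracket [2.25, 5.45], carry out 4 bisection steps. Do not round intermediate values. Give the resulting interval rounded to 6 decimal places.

[4.450000, 4.650000]

f(2.250000) = -16.247500, f(5.450000) = 8.392500 (opposite signs)
step 1: m = 3.850000, f(m) = -6.487500 < 0 → root in [3.850000, 5.450000]
step 2: m = 4.650000, f(m) = 0.312500 > 0 → root in [3.850000, 4.650000]
step 3: m = 4.250000, f(m) = -3.247500 < 0 → root in [4.250000, 4.650000]
step 4: m = 4.450000, f(m) = -1.507500 < 0 → root in [4.450000, 4.650000]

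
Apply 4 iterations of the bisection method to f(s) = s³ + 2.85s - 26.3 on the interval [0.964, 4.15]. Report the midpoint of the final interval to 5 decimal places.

2.65656

f(0.964000) = -22.656759, f(4.150000) = 57.000875 (opposite signs)
step 1: m = 2.557000, f(m) = -2.294247 < 0 → root in [2.557000, 4.150000]
step 2: m = 3.353500, f(m) = 20.970809 > 0 → root in [2.557000, 3.353500]
step 3: m = 2.955250, f(m) = 7.932146 > 0 → root in [2.557000, 2.955250]
step 4: m = 2.756125, f(m) = 2.491102 > 0 → root in [2.557000, 2.756125]
Midpoint of [2.557000, 2.756125] = 2.656563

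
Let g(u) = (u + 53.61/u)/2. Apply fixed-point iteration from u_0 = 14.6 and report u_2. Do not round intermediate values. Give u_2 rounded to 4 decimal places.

u_1 = g(14.600000) = 9.135959
u_2 = g(9.135959) = 7.501990

7.5020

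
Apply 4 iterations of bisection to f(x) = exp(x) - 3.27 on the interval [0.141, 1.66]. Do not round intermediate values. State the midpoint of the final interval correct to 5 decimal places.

f(0.141000) = -2.118575, f(1.660000) = 1.989311 (opposite signs)
step 1: m = 0.900500, f(m) = -0.809167 < 0 → root in [0.900500, 1.660000]
step 2: m = 1.280250, f(m) = 0.327539 > 0 → root in [0.900500, 1.280250]
step 3: m = 1.090375, f(m) = -0.294610 < 0 → root in [1.090375, 1.280250]
step 4: m = 1.185312, f(m) = 0.001709 > 0 → root in [1.090375, 1.185312]
Midpoint of [1.090375, 1.185312] = 1.137844

1.13784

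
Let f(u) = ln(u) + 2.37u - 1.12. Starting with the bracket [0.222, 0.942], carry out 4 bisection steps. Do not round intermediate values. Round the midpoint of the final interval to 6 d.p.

f(0.222000) = -2.098938, f(0.942000) = 1.052790 (opposite signs)
step 1: m = 0.582000, f(m) = -0.281945 < 0 → root in [0.582000, 0.942000]
step 2: m = 0.762000, f(m) = 0.414131 > 0 → root in [0.582000, 0.762000]
step 3: m = 0.672000, f(m) = 0.075143 > 0 → root in [0.582000, 0.672000]
step 4: m = 0.627000, f(m) = -0.100819 < 0 → root in [0.627000, 0.672000]
Midpoint of [0.627000, 0.672000] = 0.649500

0.649500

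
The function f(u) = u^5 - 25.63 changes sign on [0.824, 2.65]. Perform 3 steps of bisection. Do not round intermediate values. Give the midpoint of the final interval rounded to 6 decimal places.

f(0.824000) = -25.250129, f(2.650000) = 105.056092 (opposite signs)
step 1: m = 1.737000, f(m) = -9.817553 < 0 → root in [1.737000, 2.650000]
step 2: m = 2.193500, f(m) = 25.149474 > 0 → root in [1.737000, 2.193500]
step 3: m = 1.965250, f(m) = 3.684941 > 0 → root in [1.737000, 1.965250]
Midpoint of [1.737000, 1.965250] = 1.851125

1.851125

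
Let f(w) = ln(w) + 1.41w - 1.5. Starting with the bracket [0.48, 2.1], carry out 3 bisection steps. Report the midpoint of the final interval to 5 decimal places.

0.98625

f(0.480000) = -1.557169, f(2.100000) = 2.202937 (opposite signs)
step 1: m = 1.290000, f(m) = 0.573542 > 0 → root in [0.480000, 1.290000]
step 2: m = 0.885000, f(m) = -0.374318 < 0 → root in [0.885000, 1.290000]
step 3: m = 1.087500, f(m) = 0.117256 > 0 → root in [0.885000, 1.087500]
Midpoint of [0.885000, 1.087500] = 0.986250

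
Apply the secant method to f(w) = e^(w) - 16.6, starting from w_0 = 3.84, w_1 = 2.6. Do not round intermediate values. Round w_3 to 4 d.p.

2.8195

f(w_0) = 29.925474, f(w_1) = -3.136262
w_2 = 2.600000 - (-3.136262)·(2.600000 - 3.840000)/(-3.136262 - (29.925474)) = 2.717627; f(w_2) = -1.455652
w_3 = 2.717627 - (-1.455652)·(2.717627 - 2.600000)/(-1.455652 - (-3.136262)) = 2.819510; f(w_3) = 0.168628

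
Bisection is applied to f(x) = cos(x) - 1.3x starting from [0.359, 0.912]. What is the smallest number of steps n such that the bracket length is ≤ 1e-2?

Initial width b − a = 0.912 − 0.359 = 0.553000.
After n steps the width is (b−a)/2^n; need (b−a)/2^n ≤ 1e-2.
So n ≥ log₂(0.553000/1e-2) = log₂(55.3000) ≈ 5.7892.
Hence n = 6.

6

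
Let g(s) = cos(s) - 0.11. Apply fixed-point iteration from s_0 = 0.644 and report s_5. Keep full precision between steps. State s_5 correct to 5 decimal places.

s_1 = g(0.644000) = 0.689701
s_2 = g(0.689701) = 0.661437
s_3 = g(0.661437) = 0.679111
s_4 = g(0.679111) = 0.668132
s_5 = g(0.668132) = 0.674981

0.67498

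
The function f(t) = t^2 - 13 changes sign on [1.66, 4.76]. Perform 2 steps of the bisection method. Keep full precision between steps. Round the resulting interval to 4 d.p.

f(1.660000) = -10.244400, f(4.760000) = 9.657600 (opposite signs)
step 1: m = 3.210000, f(m) = -2.695900 < 0 → root in [3.210000, 4.760000]
step 2: m = 3.985000, f(m) = 2.880225 > 0 → root in [3.210000, 3.985000]

[3.2100, 3.9850]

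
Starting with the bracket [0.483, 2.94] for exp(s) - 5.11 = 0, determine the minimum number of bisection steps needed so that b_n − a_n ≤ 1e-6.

Initial width b − a = 2.94 − 0.483 = 2.457000.
After n steps the width is (b−a)/2^n; need (b−a)/2^n ≤ 1e-6.
So n ≥ log₂(2.457000/1e-6) = log₂(2457000.0000) ≈ 21.2285.
Hence n = 22.

22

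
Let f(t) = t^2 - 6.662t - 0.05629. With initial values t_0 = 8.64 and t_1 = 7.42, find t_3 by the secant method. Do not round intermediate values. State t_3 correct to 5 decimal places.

f(t_0) = 17.033630, f(t_1) = 5.568070
t_2 = 7.420000 - (5.568070)·(7.420000 - 8.640000)/(5.568070 - (17.033630)) = 6.827526; f(t_2) = 1.073844
t_3 = 6.827526 - (1.073844)·(6.827526 - 7.420000)/(1.073844 - (5.568070)) = 6.685961; f(t_3) = 0.103914

6.68596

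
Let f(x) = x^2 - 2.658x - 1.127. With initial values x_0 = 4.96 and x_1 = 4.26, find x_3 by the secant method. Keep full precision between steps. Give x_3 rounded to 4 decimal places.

f(x_0) = 10.290920, f(x_1) = 5.697520
x_2 = 4.260000 - (5.697520)·(4.260000 - 4.960000)/(5.697520 - (10.290920)) = 3.391740; f(x_2) = 1.361657
x_3 = 3.391740 - (1.361657)·(3.391740 - 4.260000)/(1.361657 - (5.697520)) = 3.119068; f(x_3) = 0.311101

3.1191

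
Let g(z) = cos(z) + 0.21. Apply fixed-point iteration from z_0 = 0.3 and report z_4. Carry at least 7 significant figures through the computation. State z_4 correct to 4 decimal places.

z_1 = g(0.300000) = 1.165336
z_2 = g(1.165336) = 0.604441
z_3 = g(0.604441) = 1.032820
z_4 = g(1.032820) = 0.722399

0.7224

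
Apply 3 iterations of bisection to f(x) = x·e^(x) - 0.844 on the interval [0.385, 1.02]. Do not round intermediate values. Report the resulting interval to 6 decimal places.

[0.464375, 0.543750]

f(0.385000) = -0.278198, f(1.020000) = 1.984659 (opposite signs)
step 1: m = 0.702500, f(m) = 0.574202 > 0 → root in [0.385000, 0.702500]
step 2: m = 0.543750, f(m) = 0.092584 > 0 → root in [0.385000, 0.543750]
step 3: m = 0.464375, f(m) = -0.105170 < 0 → root in [0.464375, 0.543750]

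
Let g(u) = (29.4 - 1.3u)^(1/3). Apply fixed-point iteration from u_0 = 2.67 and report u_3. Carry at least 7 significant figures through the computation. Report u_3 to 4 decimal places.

u_1 = g(2.670000) = 2.959797
u_2 = g(2.959797) = 2.945392
u_3 = g(2.945392) = 2.946112

2.9461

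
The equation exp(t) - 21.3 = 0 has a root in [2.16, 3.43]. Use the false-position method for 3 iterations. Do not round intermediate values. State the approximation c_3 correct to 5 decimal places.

f(2.160000) = -12.628862, f(3.430000) = 9.576643
step 1: c = 2.882283, f(c) = -3.445013 < 0 → new bracket [2.882283, 3.430000]
step 2: c = 3.027187, f(c) = -0.660906 < 0 → new bracket [3.027187, 3.430000]
step 3: c = 3.053191, f(c) = -0.117159 < 0 → new bracket [3.053191, 3.430000]

3.05319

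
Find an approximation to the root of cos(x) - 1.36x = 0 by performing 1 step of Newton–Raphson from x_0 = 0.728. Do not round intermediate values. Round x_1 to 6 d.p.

0.607739

f'(x) = -sin(x) - 1.36
x_0 = 0.728000: f = -0.243573, f' = -2.025378 → x_1 = 0.728000 - (-0.243573)/(-2.025378) = 0.607739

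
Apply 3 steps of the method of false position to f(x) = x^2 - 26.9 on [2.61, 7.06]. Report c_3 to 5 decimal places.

f(2.610000) = -20.087900, f(7.060000) = 22.943600
step 1: c = 4.687342, f(c) = -4.928822 < 0 → new bracket [4.687342, 7.060000]
step 2: c = 5.106911, f(c) = -0.819456 < 0 → new bracket [5.106911, 7.060000]
step 3: c = 5.174263, f(c) = -0.127007 < 0 → new bracket [5.174263, 7.060000]

5.17426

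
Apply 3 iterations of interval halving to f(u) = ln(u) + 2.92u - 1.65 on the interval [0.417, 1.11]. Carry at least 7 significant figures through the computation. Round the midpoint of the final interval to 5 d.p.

0.72019

f(0.417000) = -1.307029, f(1.110000) = 1.695560 (opposite signs)
step 1: m = 0.763500, f(m) = 0.309578 > 0 → root in [0.417000, 0.763500]
step 2: m = 0.590250, f(m) = -0.453679 < 0 → root in [0.590250, 0.763500]
step 3: m = 0.676875, f(m) = -0.063794 < 0 → root in [0.676875, 0.763500]
Midpoint of [0.676875, 0.763500] = 0.720188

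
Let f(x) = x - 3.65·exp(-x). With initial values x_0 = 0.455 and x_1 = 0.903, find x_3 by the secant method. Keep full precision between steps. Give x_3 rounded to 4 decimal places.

1.1494

f(x_0) = -1.860735, f(x_1) = -0.576534
x_2 = 0.903000 - (-0.576534)·(0.903000 - 0.455000)/(-0.576534 - (-1.860735)) = 1.104127; f(x_2) = -0.105849
x_3 = 1.104127 - (-0.105849)·(1.104127 - 0.903000)/(-0.105849 - (-0.576534)) = 1.149357; f(x_3) = -0.007111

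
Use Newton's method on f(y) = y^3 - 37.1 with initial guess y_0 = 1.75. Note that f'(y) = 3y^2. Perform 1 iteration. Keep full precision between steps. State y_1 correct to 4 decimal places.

Newton update: y ← y − f(y)/f'(y).
y_0 = 1.750000: f = -31.740625, f' = 9.187500 → y_1 = 1.750000 - (-31.740625)/(9.187500) = 5.204762

5.2048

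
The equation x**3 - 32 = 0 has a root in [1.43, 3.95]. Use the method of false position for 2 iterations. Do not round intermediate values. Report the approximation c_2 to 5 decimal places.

3.06164

f(1.430000) = -29.075793, f(3.950000) = 29.629875
step 1: c = 2.678108, f(c) = -12.791912 < 0 → new bracket [2.678108, 3.950000]
step 2: c = 3.061636, f(c) = -3.301416 < 0 → new bracket [3.061636, 3.950000]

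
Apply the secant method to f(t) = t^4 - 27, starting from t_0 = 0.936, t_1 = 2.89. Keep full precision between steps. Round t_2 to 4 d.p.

1.6790

f(t_0) = -26.232456, f(t_1) = 42.757574
t_2 = 2.890000 - (42.757574)·(2.890000 - 0.936000)/(42.757574 - (-26.232456)) = 1.678980; f(t_2) = -19.053385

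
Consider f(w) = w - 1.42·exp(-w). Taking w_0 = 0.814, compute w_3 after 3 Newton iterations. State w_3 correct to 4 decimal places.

f'(w) = 1 + 1.42·exp(-w)
w_0 = 0.814000: f = 0.184823, f' = 1.629177 → w_1 = 0.814000 - (0.184823)/(1.629177) = 0.700554
w_1 = 0.700554: f = -0.004206, f' = 1.704760 → w_2 = 0.700554 - (-0.004206)/(1.704760) = 0.703022
w_2 = 0.703022: f = -0.000002, f' = 1.703024 → w_3 = 0.703022 - (-0.000002)/(1.703024) = 0.703023

0.7030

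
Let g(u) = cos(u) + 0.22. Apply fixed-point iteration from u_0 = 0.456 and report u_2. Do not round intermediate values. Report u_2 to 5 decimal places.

u_1 = g(0.456000) = 1.117821
u_2 = g(1.117821) = 0.657643

0.65764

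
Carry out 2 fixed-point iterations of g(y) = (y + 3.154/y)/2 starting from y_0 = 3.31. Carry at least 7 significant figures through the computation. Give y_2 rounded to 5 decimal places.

y_1 = g(3.310000) = 2.131435
y_2 = g(2.131435) = 1.805595

1.80559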